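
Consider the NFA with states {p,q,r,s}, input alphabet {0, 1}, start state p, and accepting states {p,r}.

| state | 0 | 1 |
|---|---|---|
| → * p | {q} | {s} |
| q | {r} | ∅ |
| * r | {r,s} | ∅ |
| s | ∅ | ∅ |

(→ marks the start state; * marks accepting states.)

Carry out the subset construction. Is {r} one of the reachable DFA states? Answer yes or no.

yes

Start state of the DFA: {p}.
{p} --0--> {q}  [new]
{p} --1--> {s}  [new]
{q} --0--> {r}  [new]
{q} --1--> ∅  [new]
{s} --0--> ∅  [seen]
{s} --1--> ∅  [seen]
{r} --0--> {r,s}  [new]
{r} --1--> ∅  [seen]
∅ --0--> ∅  [seen]
∅ --1--> ∅  [seen]
{r,s} --0--> {r,s}  [seen]
{r,s} --1--> ∅  [seen]
Reachable DFA states: {p}, {q}, {s}, {r}, ∅, {r,s}.
{r} is among them.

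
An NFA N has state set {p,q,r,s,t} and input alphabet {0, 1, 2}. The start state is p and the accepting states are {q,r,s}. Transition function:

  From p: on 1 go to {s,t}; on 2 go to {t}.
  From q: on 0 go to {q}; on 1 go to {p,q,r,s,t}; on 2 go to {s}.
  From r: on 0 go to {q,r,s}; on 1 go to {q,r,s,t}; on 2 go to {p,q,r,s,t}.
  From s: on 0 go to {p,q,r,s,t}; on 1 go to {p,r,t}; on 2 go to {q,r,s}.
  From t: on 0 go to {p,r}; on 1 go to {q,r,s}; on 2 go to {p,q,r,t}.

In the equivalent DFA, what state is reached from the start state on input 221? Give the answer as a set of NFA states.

{p,q,r,s,t}

Start: {p}.
δ(p,2) = {t}.
Union: {t}.
After 2: {t}.
δ(t,2) = {p,q,r,t}.
Union: {p,q,r,t}.
After 2: {p,q,r,t}.
δ(p,1) = {s,t}; δ(q,1) = {p,q,r,s,t}; δ(r,1) = {q,r,s,t}; δ(t,1) = {q,r,s}.
Union: {p,q,r,s,t}.
After 1: {p,q,r,s,t}.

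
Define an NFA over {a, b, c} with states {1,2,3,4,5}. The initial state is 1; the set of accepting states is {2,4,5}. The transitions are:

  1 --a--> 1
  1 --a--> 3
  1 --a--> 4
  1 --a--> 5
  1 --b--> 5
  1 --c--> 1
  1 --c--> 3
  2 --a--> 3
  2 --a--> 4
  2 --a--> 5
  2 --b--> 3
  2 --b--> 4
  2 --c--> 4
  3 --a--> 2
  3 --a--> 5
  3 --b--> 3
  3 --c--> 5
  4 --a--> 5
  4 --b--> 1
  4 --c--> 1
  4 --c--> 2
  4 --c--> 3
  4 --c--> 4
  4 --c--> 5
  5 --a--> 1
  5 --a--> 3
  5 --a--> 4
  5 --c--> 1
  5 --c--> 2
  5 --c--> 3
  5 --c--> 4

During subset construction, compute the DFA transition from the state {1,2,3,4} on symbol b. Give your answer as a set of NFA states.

{1,3,4,5}

δ(1,b) = {5}; δ(2,b) = {3,4}; δ(3,b) = {3}; δ(4,b) = {1}.
Union: {1,3,4,5}.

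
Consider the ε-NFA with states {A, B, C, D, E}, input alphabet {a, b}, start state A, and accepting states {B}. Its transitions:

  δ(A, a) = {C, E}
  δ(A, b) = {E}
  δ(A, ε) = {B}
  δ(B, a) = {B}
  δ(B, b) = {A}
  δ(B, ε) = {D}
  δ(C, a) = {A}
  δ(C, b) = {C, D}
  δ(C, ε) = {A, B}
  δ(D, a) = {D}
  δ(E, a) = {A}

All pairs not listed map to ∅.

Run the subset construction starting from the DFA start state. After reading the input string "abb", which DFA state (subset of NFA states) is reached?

{A, B, C, D, E}

Start: {A, B, D}.
δ(A,a) = {C, E}; δ(B,a) = {B}; δ(D,a) = {D}.
Union: {B, C, D, E}.
ε-closure gives {A, B, C, D, E}.
After a: {A, B, C, D, E}.
δ(A,b) = {E}; δ(B,b) = {A}; δ(C,b) = {C, D}; δ(D,b) = ∅; δ(E,b) = ∅.
Union: {A, C, D, E}.
ε-closure gives {A, B, C, D, E}.
After b: {A, B, C, D, E}.
δ(A,b) = {E}; δ(B,b) = {A}; δ(C,b) = {C, D}; δ(D,b) = ∅; δ(E,b) = ∅.
Union: {A, C, D, E}.
ε-closure gives {A, B, C, D, E}.
After b: {A, B, C, D, E}.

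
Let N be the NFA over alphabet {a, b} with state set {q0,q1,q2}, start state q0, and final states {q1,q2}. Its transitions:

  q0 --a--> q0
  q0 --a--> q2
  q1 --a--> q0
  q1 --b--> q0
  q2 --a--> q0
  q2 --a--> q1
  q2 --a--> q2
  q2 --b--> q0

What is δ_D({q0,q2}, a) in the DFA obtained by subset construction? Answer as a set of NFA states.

{q0,q1,q2}

δ(q0,a) = {q0,q2}; δ(q2,a) = {q0,q1,q2}.
Union: {q0,q1,q2}.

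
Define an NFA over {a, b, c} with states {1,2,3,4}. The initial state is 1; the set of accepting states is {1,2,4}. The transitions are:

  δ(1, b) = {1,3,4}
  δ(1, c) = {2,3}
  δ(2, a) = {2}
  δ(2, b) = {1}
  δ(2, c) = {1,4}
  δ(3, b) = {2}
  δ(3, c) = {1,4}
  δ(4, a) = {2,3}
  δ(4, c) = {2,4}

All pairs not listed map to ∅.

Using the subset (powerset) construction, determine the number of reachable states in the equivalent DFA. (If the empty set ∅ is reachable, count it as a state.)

10

Start state of the DFA: {1}.
{1} --a--> ∅  [new]
{1} --b--> {1,3,4}  [new]
{1} --c--> {2,3}  [new]
∅ --a--> ∅  [seen]
∅ --b--> ∅  [seen]
∅ --c--> ∅  [seen]
{1,3,4} --a--> {2,3}  [seen]
{1,3,4} --b--> {1,2,3,4}  [new]
{1,3,4} --c--> {1,2,3,4}  [seen]
{2,3} --a--> {2}  [new]
{2,3} --b--> {1,2}  [new]
{2,3} --c--> {1,4}  [new]
{1,2,3,4} --a--> {2,3}  [seen]
{1,2,3,4} --b--> {1,2,3,4}  [seen]
{1,2,3,4} --c--> {1,2,3,4}  [seen]
{2} --a--> {2}  [seen]
{2} --b--> {1}  [seen]
{2} --c--> {1,4}  [seen]
{1,2} --a--> {2}  [seen]
{1,2} --b--> {1,3,4}  [seen]
{1,2} --c--> {1,2,3,4}  [seen]
{1,4} --a--> {2,3}  [seen]
{1,4} --b--> {1,3,4}  [seen]
{1,4} --c--> {2,3,4}  [new]
{2,3,4} --a--> {2,3}  [seen]
{2,3,4} --b--> {1,2}  [seen]
{2,3,4} --c--> {1,2,4}  [new]
{1,2,4} --a--> {2,3}  [seen]
{1,2,4} --b--> {1,3,4}  [seen]
{1,2,4} --c--> {1,2,3,4}  [seen]
Reachable DFA states: {1}, ∅, {1,3,4}, {2,3}, {1,2,3,4}, {2}, {1,2}, {1,4}, {2,3,4}, {1,2,4}.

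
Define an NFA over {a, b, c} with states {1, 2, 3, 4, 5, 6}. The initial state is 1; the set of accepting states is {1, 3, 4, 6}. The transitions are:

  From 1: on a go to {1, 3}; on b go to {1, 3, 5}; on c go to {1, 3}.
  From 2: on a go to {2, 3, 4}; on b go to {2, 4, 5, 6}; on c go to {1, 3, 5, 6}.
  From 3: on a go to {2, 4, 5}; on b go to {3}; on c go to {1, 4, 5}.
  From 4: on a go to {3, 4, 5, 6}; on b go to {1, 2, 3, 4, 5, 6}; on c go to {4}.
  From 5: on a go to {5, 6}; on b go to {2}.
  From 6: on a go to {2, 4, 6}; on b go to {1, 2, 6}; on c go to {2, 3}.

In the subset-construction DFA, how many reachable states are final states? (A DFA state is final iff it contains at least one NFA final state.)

8

Start state of the DFA: {1}.
{1} --a--> {1, 3}  [new]
{1} --b--> {1, 3, 5}  [new]
{1} --c--> {1, 3}  [seen]
{1, 3} --a--> {1, 2, 3, 4, 5}  [new]
{1, 3} --b--> {1, 3, 5}  [seen]
{1, 3} --c--> {1, 3, 4, 5}  [new]
{1, 3, 5} --a--> {1, 2, 3, 4, 5, 6}  [new]
{1, 3, 5} --b--> {1, 2, 3, 5}  [new]
{1, 3, 5} --c--> {1, 3, 4, 5}  [seen]
{1, 2, 3, 4, 5} --a--> {1, 2, 3, 4, 5, 6}  [seen]
{1, 2, 3, 4, 5} --b--> {1, 2, 3, 4, 5, 6}  [seen]
{1, 2, 3, 4, 5} --c--> {1, 3, 4, 5, 6}  [new]
{1, 3, 4, 5} --a--> {1, 2, 3, 4, 5, 6}  [seen]
{1, 3, 4, 5} --b--> {1, 2, 3, 4, 5, 6}  [seen]
{1, 3, 4, 5} --c--> {1, 3, 4, 5}  [seen]
{1, 2, 3, 4, 5, 6} --a--> {1, 2, 3, 4, 5, 6}  [seen]
{1, 2, 3, 4, 5, 6} --b--> {1, 2, 3, 4, 5, 6}  [seen]
{1, 2, 3, 4, 5, 6} --c--> {1, 2, 3, 4, 5, 6}  [seen]
{1, 2, 3, 5} --a--> {1, 2, 3, 4, 5, 6}  [seen]
{1, 2, 3, 5} --b--> {1, 2, 3, 4, 5, 6}  [seen]
{1, 2, 3, 5} --c--> {1, 3, 4, 5, 6}  [seen]
{1, 3, 4, 5, 6} --a--> {1, 2, 3, 4, 5, 6}  [seen]
{1, 3, 4, 5, 6} --b--> {1, 2, 3, 4, 5, 6}  [seen]
{1, 3, 4, 5, 6} --c--> {1, 2, 3, 4, 5}  [seen]
Reachable DFA states: {1}, {1, 3}, {1, 3, 5}, {1, 2, 3, 4, 5}, {1, 3, 4, 5}, {1, 2, 3, 4, 5, 6}, {1, 2, 3, 5}, {1, 3, 4, 5, 6}.
Accepting DFA states (contain an NFA accepting state): {1}, {1, 3}, {1, 3, 5}, {1, 2, 3, 4, 5}, {1, 3, 4, 5}, {1, 2, 3, 4, 5, 6}, {1, 2, 3, 5}, {1, 3, 4, 5, 6}.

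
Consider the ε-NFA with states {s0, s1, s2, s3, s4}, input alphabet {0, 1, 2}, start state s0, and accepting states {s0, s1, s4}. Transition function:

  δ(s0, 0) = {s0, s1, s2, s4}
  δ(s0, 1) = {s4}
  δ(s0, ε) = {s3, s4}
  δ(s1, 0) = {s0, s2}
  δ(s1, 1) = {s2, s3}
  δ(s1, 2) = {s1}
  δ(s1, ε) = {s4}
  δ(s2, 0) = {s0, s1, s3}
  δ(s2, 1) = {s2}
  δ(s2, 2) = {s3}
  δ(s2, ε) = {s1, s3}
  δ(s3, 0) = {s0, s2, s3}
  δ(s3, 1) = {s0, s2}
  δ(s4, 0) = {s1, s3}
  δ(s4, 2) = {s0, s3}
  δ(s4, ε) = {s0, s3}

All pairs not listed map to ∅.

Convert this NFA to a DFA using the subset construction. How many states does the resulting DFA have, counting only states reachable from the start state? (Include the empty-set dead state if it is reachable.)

3

Start state of the DFA: {s0, s3, s4} (ε-closure of the NFA start).
{s0, s3, s4} --0--> {s0, s1, s2, s3, s4}  [new]
{s0, s3, s4} --1--> {s0, s1, s2, s3, s4}  [seen]
{s0, s3, s4} --2--> {s0, s3, s4}  [seen]
{s0, s1, s2, s3, s4} --0--> {s0, s1, s2, s3, s4}  [seen]
{s0, s1, s2, s3, s4} --1--> {s0, s1, s2, s3, s4}  [seen]
{s0, s1, s2, s3, s4} --2--> {s0, s1, s3, s4}  [new]
{s0, s1, s3, s4} --0--> {s0, s1, s2, s3, s4}  [seen]
{s0, s1, s3, s4} --1--> {s0, s1, s2, s3, s4}  [seen]
{s0, s1, s3, s4} --2--> {s0, s1, s3, s4}  [seen]
Reachable DFA states: {s0, s3, s4}, {s0, s1, s2, s3, s4}, {s0, s1, s3, s4}.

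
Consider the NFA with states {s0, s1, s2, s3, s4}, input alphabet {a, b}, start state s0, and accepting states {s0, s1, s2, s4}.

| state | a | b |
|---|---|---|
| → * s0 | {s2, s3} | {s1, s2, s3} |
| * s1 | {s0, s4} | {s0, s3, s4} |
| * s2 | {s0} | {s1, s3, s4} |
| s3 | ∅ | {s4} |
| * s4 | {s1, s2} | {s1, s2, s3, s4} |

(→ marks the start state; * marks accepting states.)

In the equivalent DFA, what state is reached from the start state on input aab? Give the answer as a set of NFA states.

Start: {s0}.
δ(s0,a) = {s2, s3}.
Union: {s2, s3}.
After a: {s2, s3}.
δ(s2,a) = {s0}; δ(s3,a) = ∅.
Union: {s0}.
After a: {s0}.
δ(s0,b) = {s1, s2, s3}.
Union: {s1, s2, s3}.
After b: {s1, s2, s3}.

{s1, s2, s3}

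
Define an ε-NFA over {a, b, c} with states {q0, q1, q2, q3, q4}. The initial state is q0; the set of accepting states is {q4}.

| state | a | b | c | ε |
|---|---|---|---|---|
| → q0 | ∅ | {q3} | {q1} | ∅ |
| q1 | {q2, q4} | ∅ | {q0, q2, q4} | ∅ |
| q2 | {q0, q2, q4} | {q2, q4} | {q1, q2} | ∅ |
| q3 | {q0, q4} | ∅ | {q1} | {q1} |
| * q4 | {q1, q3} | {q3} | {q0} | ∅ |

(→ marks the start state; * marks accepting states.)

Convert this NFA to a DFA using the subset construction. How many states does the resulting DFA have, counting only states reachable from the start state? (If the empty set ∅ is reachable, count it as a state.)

Start state of the DFA: {q0} (ε-closure of the NFA start).
{q0} --a--> ∅  [new]
{q0} --b--> {q1, q3}  [new]
{q0} --c--> {q1}  [new]
∅ --a--> ∅  [seen]
∅ --b--> ∅  [seen]
∅ --c--> ∅  [seen]
{q1, q3} --a--> {q0, q2, q4}  [new]
{q1, q3} --b--> ∅  [seen]
{q1, q3} --c--> {q0, q1, q2, q4}  [new]
{q1} --a--> {q2, q4}  [new]
{q1} --b--> ∅  [seen]
{q1} --c--> {q0, q2, q4}  [seen]
{q0, q2, q4} --a--> {q0, q1, q2, q3, q4}  [new]
{q0, q2, q4} --b--> {q1, q2, q3, q4}  [new]
{q0, q2, q4} --c--> {q0, q1, q2}  [new]
{q0, q1, q2, q4} --a--> {q0, q1, q2, q3, q4}  [seen]
{q0, q1, q2, q4} --b--> {q1, q2, q3, q4}  [seen]
{q0, q1, q2, q4} --c--> {q0, q1, q2, q4}  [seen]
{q2, q4} --a--> {q0, q1, q2, q3, q4}  [seen]
{q2, q4} --b--> {q1, q2, q3, q4}  [seen]
{q2, q4} --c--> {q0, q1, q2}  [seen]
{q0, q1, q2, q3, q4} --a--> {q0, q1, q2, q3, q4}  [seen]
{q0, q1, q2, q3, q4} --b--> {q1, q2, q3, q4}  [seen]
{q0, q1, q2, q3, q4} --c--> {q0, q1, q2, q4}  [seen]
{q1, q2, q3, q4} --a--> {q0, q1, q2, q3, q4}  [seen]
{q1, q2, q3, q4} --b--> {q1, q2, q3, q4}  [seen]
{q1, q2, q3, q4} --c--> {q0, q1, q2, q4}  [seen]
{q0, q1, q2} --a--> {q0, q2, q4}  [seen]
{q0, q1, q2} --b--> {q1, q2, q3, q4}  [seen]
{q0, q1, q2} --c--> {q0, q1, q2, q4}  [seen]
Reachable DFA states: {q0}, ∅, {q1, q3}, {q1}, {q0, q2, q4}, {q0, q1, q2, q4}, {q2, q4}, {q0, q1, q2, q3, q4}, {q1, q2, q3, q4}, {q0, q1, q2}.

10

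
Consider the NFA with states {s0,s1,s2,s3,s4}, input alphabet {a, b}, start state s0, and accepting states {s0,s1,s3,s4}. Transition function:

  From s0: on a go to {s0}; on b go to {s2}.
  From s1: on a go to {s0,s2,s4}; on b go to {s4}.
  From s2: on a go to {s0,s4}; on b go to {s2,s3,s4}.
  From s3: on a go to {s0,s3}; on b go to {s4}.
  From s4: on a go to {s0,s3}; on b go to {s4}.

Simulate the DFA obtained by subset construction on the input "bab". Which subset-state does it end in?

{s2,s4}

Start: {s0}.
δ(s0,b) = {s2}.
Union: {s2}.
After b: {s2}.
δ(s2,a) = {s0,s4}.
Union: {s0,s4}.
After a: {s0,s4}.
δ(s0,b) = {s2}; δ(s4,b) = {s4}.
Union: {s2,s4}.
After b: {s2,s4}.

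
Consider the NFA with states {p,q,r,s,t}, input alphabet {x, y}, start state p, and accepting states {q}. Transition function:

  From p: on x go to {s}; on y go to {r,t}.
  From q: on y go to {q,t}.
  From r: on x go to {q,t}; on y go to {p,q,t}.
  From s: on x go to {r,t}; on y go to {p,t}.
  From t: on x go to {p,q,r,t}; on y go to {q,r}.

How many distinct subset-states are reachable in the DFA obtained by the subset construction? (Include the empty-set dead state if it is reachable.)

Start state of the DFA: {p}.
{p} --x--> {s}  [new]
{p} --y--> {r,t}  [new]
{s} --x--> {r,t}  [seen]
{s} --y--> {p,t}  [new]
{r,t} --x--> {p,q,r,t}  [new]
{r,t} --y--> {p,q,r,t}  [seen]
{p,t} --x--> {p,q,r,s,t}  [new]
{p,t} --y--> {q,r,t}  [new]
{p,q,r,t} --x--> {p,q,r,s,t}  [seen]
{p,q,r,t} --y--> {p,q,r,t}  [seen]
{p,q,r,s,t} --x--> {p,q,r,s,t}  [seen]
{p,q,r,s,t} --y--> {p,q,r,t}  [seen]
{q,r,t} --x--> {p,q,r,t}  [seen]
{q,r,t} --y--> {p,q,r,t}  [seen]
Reachable DFA states: {p}, {s}, {r,t}, {p,t}, {p,q,r,t}, {p,q,r,s,t}, {q,r,t}.

7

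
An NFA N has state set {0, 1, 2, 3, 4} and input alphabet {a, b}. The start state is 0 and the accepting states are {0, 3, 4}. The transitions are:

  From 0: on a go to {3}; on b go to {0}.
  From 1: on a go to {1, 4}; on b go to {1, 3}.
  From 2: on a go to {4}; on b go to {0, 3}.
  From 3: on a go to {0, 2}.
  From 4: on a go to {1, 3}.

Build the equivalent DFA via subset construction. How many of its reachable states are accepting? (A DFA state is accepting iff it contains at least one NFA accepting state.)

Start state of the DFA: {0}.
{0} --a--> {3}  [new]
{0} --b--> {0}  [seen]
{3} --a--> {0, 2}  [new]
{3} --b--> ∅  [new]
{0, 2} --a--> {3, 4}  [new]
{0, 2} --b--> {0, 3}  [new]
∅ --a--> ∅  [seen]
∅ --b--> ∅  [seen]
{3, 4} --a--> {0, 1, 2, 3}  [new]
{3, 4} --b--> ∅  [seen]
{0, 3} --a--> {0, 2, 3}  [new]
{0, 3} --b--> {0}  [seen]
{0, 1, 2, 3} --a--> {0, 1, 2, 3, 4}  [new]
{0, 1, 2, 3} --b--> {0, 1, 3}  [new]
{0, 2, 3} --a--> {0, 2, 3, 4}  [new]
{0, 2, 3} --b--> {0, 3}  [seen]
{0, 1, 2, 3, 4} --a--> {0, 1, 2, 3, 4}  [seen]
{0, 1, 2, 3, 4} --b--> {0, 1, 3}  [seen]
{0, 1, 3} --a--> {0, 1, 2, 3, 4}  [seen]
{0, 1, 3} --b--> {0, 1, 3}  [seen]
{0, 2, 3, 4} --a--> {0, 1, 2, 3, 4}  [seen]
{0, 2, 3, 4} --b--> {0, 3}  [seen]
Reachable DFA states: {0}, {3}, {0, 2}, ∅, {3, 4}, {0, 3}, {0, 1, 2, 3}, {0, 2, 3}, {0, 1, 2, 3, 4}, {0, 1, 3}, {0, 2, 3, 4}.
Accepting DFA states (contain an NFA accepting state): {0}, {3}, {0, 2}, {3, 4}, {0, 3}, {0, 1, 2, 3}, {0, 2, 3}, {0, 1, 2, 3, 4}, {0, 1, 3}, {0, 2, 3, 4}.

10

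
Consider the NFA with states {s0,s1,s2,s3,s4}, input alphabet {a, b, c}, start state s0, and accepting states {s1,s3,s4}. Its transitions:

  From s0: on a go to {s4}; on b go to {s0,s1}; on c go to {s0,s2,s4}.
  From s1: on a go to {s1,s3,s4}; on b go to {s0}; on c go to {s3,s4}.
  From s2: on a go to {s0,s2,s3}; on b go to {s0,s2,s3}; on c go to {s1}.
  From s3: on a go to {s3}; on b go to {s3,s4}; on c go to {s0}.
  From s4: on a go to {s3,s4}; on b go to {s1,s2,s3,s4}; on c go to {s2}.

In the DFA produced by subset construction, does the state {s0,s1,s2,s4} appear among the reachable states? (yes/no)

yes

Start state of the DFA: {s0}.
{s0} --a--> {s4}  [new]
{s0} --b--> {s0,s1}  [new]
{s0} --c--> {s0,s2,s4}  [new]
{s4} --a--> {s3,s4}  [new]
{s4} --b--> {s1,s2,s3,s4}  [new]
{s4} --c--> {s2}  [new]
{s0,s1} --a--> {s1,s3,s4}  [new]
{s0,s1} --b--> {s0,s1}  [seen]
{s0,s1} --c--> {s0,s2,s3,s4}  [new]
{s0,s2,s4} --a--> {s0,s2,s3,s4}  [seen]
{s0,s2,s4} --b--> {s0,s1,s2,s3,s4}  [new]
{s0,s2,s4} --c--> {s0,s1,s2,s4}  [new]
{s3,s4} --a--> {s3,s4}  [seen]
{s3,s4} --b--> {s1,s2,s3,s4}  [seen]
{s3,s4} --c--> {s0,s2}  [new]
{s1,s2,s3,s4} --a--> {s0,s1,s2,s3,s4}  [seen]
{s1,s2,s3,s4} --b--> {s0,s1,s2,s3,s4}  [seen]
{s1,s2,s3,s4} --c--> {s0,s1,s2,s3,s4}  [seen]
{s2} --a--> {s0,s2,s3}  [new]
{s2} --b--> {s0,s2,s3}  [seen]
{s2} --c--> {s1}  [new]
{s1,s3,s4} --a--> {s1,s3,s4}  [seen]
{s1,s3,s4} --b--> {s0,s1,s2,s3,s4}  [seen]
{s1,s3,s4} --c--> {s0,s2,s3,s4}  [seen]
{s0,s2,s3,s4} --a--> {s0,s2,s3,s4}  [seen]
{s0,s2,s3,s4} --b--> {s0,s1,s2,s3,s4}  [seen]
{s0,s2,s3,s4} --c--> {s0,s1,s2,s4}  [seen]
{s0,s1,s2,s3,s4} --a--> {s0,s1,s2,s3,s4}  [seen]
{s0,s1,s2,s3,s4} --b--> {s0,s1,s2,s3,s4}  [seen]
{s0,s1,s2,s3,s4} --c--> {s0,s1,s2,s3,s4}  [seen]
{s0,s1,s2,s4} --a--> {s0,s1,s2,s3,s4}  [seen]
{s0,s1,s2,s4} --b--> {s0,s1,s2,s3,s4}  [seen]
{s0,s1,s2,s4} --c--> {s0,s1,s2,s3,s4}  [seen]
{s0,s2} --a--> {s0,s2,s3,s4}  [seen]
{s0,s2} --b--> {s0,s1,s2,s3}  [new]
{s0,s2} --c--> {s0,s1,s2,s4}  [seen]
{s0,s2,s3} --a--> {s0,s2,s3,s4}  [seen]
{s0,s2,s3} --b--> {s0,s1,s2,s3,s4}  [seen]
{s0,s2,s3} --c--> {s0,s1,s2,s4}  [seen]
{s1} --a--> {s1,s3,s4}  [seen]
{s1} --b--> {s0}  [seen]
{s1} --c--> {s3,s4}  [seen]
{s0,s1,s2,s3} --a--> {s0,s1,s2,s3,s4}  [seen]
{s0,s1,s2,s3} --b--> {s0,s1,s2,s3,s4}  [seen]
{s0,s1,s2,s3} --c--> {s0,s1,s2,s3,s4}  [seen]
Reachable DFA states: {s0}, {s4}, {s0,s1}, {s0,s2,s4}, {s3,s4}, {s1,s2,s3,s4}, {s2}, {s1,s3,s4}, {s0,s2,s3,s4}, {s0,s1,s2,s3,s4}, {s0,s1,s2,s4}, {s0,s2}, {s0,s2,s3}, {s1}, {s0,s1,s2,s3}.
{s0,s1,s2,s4} is among them.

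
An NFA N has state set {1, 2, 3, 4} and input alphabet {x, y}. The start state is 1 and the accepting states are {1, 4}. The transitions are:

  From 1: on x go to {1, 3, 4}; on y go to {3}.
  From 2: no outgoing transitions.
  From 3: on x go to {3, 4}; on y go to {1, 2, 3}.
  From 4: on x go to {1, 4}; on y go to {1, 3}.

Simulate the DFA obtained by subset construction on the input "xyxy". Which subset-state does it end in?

{1, 2, 3}

Start: {1}.
δ(1,x) = {1, 3, 4}.
Union: {1, 3, 4}.
After x: {1, 3, 4}.
δ(1,y) = {3}; δ(3,y) = {1, 2, 3}; δ(4,y) = {1, 3}.
Union: {1, 2, 3}.
After y: {1, 2, 3}.
δ(1,x) = {1, 3, 4}; δ(2,x) = ∅; δ(3,x) = {3, 4}.
Union: {1, 3, 4}.
After x: {1, 3, 4}.
δ(1,y) = {3}; δ(3,y) = {1, 2, 3}; δ(4,y) = {1, 3}.
Union: {1, 2, 3}.
After y: {1, 2, 3}.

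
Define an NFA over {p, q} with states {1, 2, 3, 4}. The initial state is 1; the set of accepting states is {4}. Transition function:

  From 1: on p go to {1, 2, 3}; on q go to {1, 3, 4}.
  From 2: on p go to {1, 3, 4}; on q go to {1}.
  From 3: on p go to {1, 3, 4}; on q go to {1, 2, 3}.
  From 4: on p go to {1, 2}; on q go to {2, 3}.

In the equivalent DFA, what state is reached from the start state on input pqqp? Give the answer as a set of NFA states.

{1, 2, 3, 4}

Start: {1}.
δ(1,p) = {1, 2, 3}.
Union: {1, 2, 3}.
After p: {1, 2, 3}.
δ(1,q) = {1, 3, 4}; δ(2,q) = {1}; δ(3,q) = {1, 2, 3}.
Union: {1, 2, 3, 4}.
After q: {1, 2, 3, 4}.
δ(1,q) = {1, 3, 4}; δ(2,q) = {1}; δ(3,q) = {1, 2, 3}; δ(4,q) = {2, 3}.
Union: {1, 2, 3, 4}.
After q: {1, 2, 3, 4}.
δ(1,p) = {1, 2, 3}; δ(2,p) = {1, 3, 4}; δ(3,p) = {1, 3, 4}; δ(4,p) = {1, 2}.
Union: {1, 2, 3, 4}.
After p: {1, 2, 3, 4}.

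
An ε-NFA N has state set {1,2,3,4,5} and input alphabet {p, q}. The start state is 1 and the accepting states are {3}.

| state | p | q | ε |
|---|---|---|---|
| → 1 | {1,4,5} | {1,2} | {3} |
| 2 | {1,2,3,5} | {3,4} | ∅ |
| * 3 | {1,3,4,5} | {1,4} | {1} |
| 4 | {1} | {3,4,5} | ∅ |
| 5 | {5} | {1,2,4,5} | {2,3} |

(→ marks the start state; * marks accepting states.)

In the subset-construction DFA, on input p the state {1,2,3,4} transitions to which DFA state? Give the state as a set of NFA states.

δ(1,p) = {1,4,5}; δ(2,p) = {1,2,3,5}; δ(3,p) = {1,3,4,5}; δ(4,p) = {1}.
Union: {1,2,3,4,5}.

{1,2,3,4,5}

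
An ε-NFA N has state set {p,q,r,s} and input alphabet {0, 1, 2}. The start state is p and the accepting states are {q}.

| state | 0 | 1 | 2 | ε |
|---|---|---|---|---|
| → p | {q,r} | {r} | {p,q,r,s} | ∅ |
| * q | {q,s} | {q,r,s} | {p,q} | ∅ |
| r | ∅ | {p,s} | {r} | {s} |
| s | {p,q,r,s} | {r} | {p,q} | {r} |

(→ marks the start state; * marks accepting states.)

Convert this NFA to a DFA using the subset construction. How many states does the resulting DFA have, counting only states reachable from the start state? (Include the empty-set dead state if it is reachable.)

5

Start state of the DFA: {p} (ε-closure of the NFA start).
{p} --0--> {q,r,s}  [new]
{p} --1--> {r,s}  [new]
{p} --2--> {p,q,r,s}  [new]
{q,r,s} --0--> {p,q,r,s}  [seen]
{q,r,s} --1--> {p,q,r,s}  [seen]
{q,r,s} --2--> {p,q,r,s}  [seen]
{r,s} --0--> {p,q,r,s}  [seen]
{r,s} --1--> {p,r,s}  [new]
{r,s} --2--> {p,q,r,s}  [seen]
{p,q,r,s} --0--> {p,q,r,s}  [seen]
{p,q,r,s} --1--> {p,q,r,s}  [seen]
{p,q,r,s} --2--> {p,q,r,s}  [seen]
{p,r,s} --0--> {p,q,r,s}  [seen]
{p,r,s} --1--> {p,r,s}  [seen]
{p,r,s} --2--> {p,q,r,s}  [seen]
Reachable DFA states: {p}, {q,r,s}, {r,s}, {p,q,r,s}, {p,r,s}.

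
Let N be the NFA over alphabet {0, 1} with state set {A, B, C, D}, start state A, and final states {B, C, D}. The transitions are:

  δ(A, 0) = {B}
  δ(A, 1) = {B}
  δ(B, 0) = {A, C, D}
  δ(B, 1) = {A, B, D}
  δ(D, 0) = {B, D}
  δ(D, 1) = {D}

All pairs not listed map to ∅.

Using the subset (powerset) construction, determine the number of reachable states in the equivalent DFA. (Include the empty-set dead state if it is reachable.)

6

Start state of the DFA: {A}.
{A} --0--> {B}  [new]
{A} --1--> {B}  [seen]
{B} --0--> {A, C, D}  [new]
{B} --1--> {A, B, D}  [new]
{A, C, D} --0--> {B, D}  [new]
{A, C, D} --1--> {B, D}  [seen]
{A, B, D} --0--> {A, B, C, D}  [new]
{A, B, D} --1--> {A, B, D}  [seen]
{B, D} --0--> {A, B, C, D}  [seen]
{B, D} --1--> {A, B, D}  [seen]
{A, B, C, D} --0--> {A, B, C, D}  [seen]
{A, B, C, D} --1--> {A, B, D}  [seen]
Reachable DFA states: {A}, {B}, {A, C, D}, {A, B, D}, {B, D}, {A, B, C, D}.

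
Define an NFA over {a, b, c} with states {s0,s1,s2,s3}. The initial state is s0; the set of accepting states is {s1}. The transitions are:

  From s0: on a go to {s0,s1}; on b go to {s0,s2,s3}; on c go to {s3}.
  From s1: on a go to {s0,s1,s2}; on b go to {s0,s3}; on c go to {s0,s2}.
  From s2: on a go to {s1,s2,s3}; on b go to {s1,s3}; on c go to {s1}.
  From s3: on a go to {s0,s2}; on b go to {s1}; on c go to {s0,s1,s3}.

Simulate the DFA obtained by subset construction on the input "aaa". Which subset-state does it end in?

Start: {s0}.
δ(s0,a) = {s0,s1}.
Union: {s0,s1}.
After a: {s0,s1}.
δ(s0,a) = {s0,s1}; δ(s1,a) = {s0,s1,s2}.
Union: {s0,s1,s2}.
After a: {s0,s1,s2}.
δ(s0,a) = {s0,s1}; δ(s1,a) = {s0,s1,s2}; δ(s2,a) = {s1,s2,s3}.
Union: {s0,s1,s2,s3}.
After a: {s0,s1,s2,s3}.

{s0,s1,s2,s3}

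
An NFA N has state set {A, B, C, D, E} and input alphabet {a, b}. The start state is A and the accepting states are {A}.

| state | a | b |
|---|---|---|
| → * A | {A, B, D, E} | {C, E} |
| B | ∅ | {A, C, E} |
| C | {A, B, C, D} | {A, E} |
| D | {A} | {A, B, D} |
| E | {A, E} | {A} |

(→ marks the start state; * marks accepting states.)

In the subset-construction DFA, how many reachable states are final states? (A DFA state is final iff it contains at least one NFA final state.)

5

Start state of the DFA: {A}.
{A} --a--> {A, B, D, E}  [new]
{A} --b--> {C, E}  [new]
{A, B, D, E} --a--> {A, B, D, E}  [seen]
{A, B, D, E} --b--> {A, B, C, D, E}  [new]
{C, E} --a--> {A, B, C, D, E}  [seen]
{C, E} --b--> {A, E}  [new]
{A, B, C, D, E} --a--> {A, B, C, D, E}  [seen]
{A, B, C, D, E} --b--> {A, B, C, D, E}  [seen]
{A, E} --a--> {A, B, D, E}  [seen]
{A, E} --b--> {A, C, E}  [new]
{A, C, E} --a--> {A, B, C, D, E}  [seen]
{A, C, E} --b--> {A, C, E}  [seen]
Reachable DFA states: {A}, {A, B, D, E}, {C, E}, {A, B, C, D, E}, {A, E}, {A, C, E}.
Accepting DFA states (contain an NFA accepting state): {A}, {A, B, D, E}, {A, B, C, D, E}, {A, E}, {A, C, E}.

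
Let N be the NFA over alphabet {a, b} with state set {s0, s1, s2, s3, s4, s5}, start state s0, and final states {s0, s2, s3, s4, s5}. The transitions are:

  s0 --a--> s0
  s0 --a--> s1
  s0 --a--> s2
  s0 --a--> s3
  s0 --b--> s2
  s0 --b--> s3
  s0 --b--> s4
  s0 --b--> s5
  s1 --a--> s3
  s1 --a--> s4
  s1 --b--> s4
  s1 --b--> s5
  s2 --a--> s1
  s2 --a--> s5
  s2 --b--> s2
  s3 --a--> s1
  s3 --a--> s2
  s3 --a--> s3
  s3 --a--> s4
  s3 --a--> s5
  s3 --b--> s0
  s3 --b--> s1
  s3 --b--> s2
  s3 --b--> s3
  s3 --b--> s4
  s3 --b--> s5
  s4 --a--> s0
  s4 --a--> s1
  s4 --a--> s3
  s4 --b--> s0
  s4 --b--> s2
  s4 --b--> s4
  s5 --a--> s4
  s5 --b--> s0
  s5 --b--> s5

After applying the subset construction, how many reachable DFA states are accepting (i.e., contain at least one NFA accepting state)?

Start state of the DFA: {s0}.
{s0} --a--> {s0, s1, s2, s3}  [new]
{s0} --b--> {s2, s3, s4, s5}  [new]
{s0, s1, s2, s3} --a--> {s0, s1, s2, s3, s4, s5}  [new]
{s0, s1, s2, s3} --b--> {s0, s1, s2, s3, s4, s5}  [seen]
{s2, s3, s4, s5} --a--> {s0, s1, s2, s3, s4, s5}  [seen]
{s2, s3, s4, s5} --b--> {s0, s1, s2, s3, s4, s5}  [seen]
{s0, s1, s2, s3, s4, s5} --a--> {s0, s1, s2, s3, s4, s5}  [seen]
{s0, s1, s2, s3, s4, s5} --b--> {s0, s1, s2, s3, s4, s5}  [seen]
Reachable DFA states: {s0}, {s0, s1, s2, s3}, {s2, s3, s4, s5}, {s0, s1, s2, s3, s4, s5}.
Accepting DFA states (contain an NFA accepting state): {s0}, {s0, s1, s2, s3}, {s2, s3, s4, s5}, {s0, s1, s2, s3, s4, s5}.

4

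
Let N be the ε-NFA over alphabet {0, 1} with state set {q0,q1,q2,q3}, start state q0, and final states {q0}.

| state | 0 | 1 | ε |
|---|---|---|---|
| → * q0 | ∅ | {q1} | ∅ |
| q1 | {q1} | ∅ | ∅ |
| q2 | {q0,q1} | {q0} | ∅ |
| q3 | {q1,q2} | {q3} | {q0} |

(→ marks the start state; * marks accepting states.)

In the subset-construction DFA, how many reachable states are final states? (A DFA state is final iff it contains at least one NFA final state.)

Start state of the DFA: {q0} (ε-closure of the NFA start).
{q0} --0--> ∅  [new]
{q0} --1--> {q1}  [new]
∅ --0--> ∅  [seen]
∅ --1--> ∅  [seen]
{q1} --0--> {q1}  [seen]
{q1} --1--> ∅  [seen]
Reachable DFA states: {q0}, ∅, {q1}.
Accepting DFA states (contain an NFA accepting state): {q0}.

1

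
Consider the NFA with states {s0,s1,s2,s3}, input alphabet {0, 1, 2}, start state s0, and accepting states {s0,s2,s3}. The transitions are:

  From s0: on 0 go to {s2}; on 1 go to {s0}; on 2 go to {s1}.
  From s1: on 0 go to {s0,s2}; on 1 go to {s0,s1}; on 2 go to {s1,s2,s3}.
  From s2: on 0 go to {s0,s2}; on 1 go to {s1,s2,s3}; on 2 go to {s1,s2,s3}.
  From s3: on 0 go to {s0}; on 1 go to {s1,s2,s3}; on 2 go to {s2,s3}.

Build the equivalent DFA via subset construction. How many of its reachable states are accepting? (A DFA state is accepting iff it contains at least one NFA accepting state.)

6

Start state of the DFA: {s0}.
{s0} --0--> {s2}  [new]
{s0} --1--> {s0}  [seen]
{s0} --2--> {s1}  [new]
{s2} --0--> {s0,s2}  [new]
{s2} --1--> {s1,s2,s3}  [new]
{s2} --2--> {s1,s2,s3}  [seen]
{s1} --0--> {s0,s2}  [seen]
{s1} --1--> {s0,s1}  [new]
{s1} --2--> {s1,s2,s3}  [seen]
{s0,s2} --0--> {s0,s2}  [seen]
{s0,s2} --1--> {s0,s1,s2,s3}  [new]
{s0,s2} --2--> {s1,s2,s3}  [seen]
{s1,s2,s3} --0--> {s0,s2}  [seen]
{s1,s2,s3} --1--> {s0,s1,s2,s3}  [seen]
{s1,s2,s3} --2--> {s1,s2,s3}  [seen]
{s0,s1} --0--> {s0,s2}  [seen]
{s0,s1} --1--> {s0,s1}  [seen]
{s0,s1} --2--> {s1,s2,s3}  [seen]
{s0,s1,s2,s3} --0--> {s0,s2}  [seen]
{s0,s1,s2,s3} --1--> {s0,s1,s2,s3}  [seen]
{s0,s1,s2,s3} --2--> {s1,s2,s3}  [seen]
Reachable DFA states: {s0}, {s2}, {s1}, {s0,s2}, {s1,s2,s3}, {s0,s1}, {s0,s1,s2,s3}.
Accepting DFA states (contain an NFA accepting state): {s0}, {s2}, {s0,s2}, {s1,s2,s3}, {s0,s1}, {s0,s1,s2,s3}.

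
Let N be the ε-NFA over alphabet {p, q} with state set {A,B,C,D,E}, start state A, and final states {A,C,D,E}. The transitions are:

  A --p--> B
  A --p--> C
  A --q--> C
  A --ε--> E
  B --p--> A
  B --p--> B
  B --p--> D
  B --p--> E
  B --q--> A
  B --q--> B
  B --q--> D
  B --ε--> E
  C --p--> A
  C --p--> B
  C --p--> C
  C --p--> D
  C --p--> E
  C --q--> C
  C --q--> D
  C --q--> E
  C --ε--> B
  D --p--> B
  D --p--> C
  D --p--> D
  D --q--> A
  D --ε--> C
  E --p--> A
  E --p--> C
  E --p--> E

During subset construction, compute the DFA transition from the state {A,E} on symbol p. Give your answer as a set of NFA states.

δ(A,p) = {B,C}; δ(E,p) = {A,C,E}.
Union: {A,B,C,E}.

{A,B,C,E}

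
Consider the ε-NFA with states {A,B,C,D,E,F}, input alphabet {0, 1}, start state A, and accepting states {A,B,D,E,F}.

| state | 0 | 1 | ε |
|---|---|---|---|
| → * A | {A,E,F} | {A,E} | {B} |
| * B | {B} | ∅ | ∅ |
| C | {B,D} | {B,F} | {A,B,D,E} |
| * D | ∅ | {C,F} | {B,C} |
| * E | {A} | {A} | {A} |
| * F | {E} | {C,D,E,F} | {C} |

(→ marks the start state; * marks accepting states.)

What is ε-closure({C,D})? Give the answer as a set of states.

{A,B,C,D,E}

Begin with {C,D}.
C →ε {A,B,D,E}; add A, B, E.
ε-closure = {A,B,C,D,E}.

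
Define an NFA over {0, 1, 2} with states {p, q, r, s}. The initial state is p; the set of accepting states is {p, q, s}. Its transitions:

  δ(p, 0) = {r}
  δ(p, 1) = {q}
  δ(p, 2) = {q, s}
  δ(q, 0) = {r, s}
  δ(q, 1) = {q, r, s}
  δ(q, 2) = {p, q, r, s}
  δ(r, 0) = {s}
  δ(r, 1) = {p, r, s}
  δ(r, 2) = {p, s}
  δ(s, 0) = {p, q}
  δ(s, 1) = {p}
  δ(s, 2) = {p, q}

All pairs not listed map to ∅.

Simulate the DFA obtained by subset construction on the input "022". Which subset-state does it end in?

Start: {p}.
δ(p,0) = {r}.
Union: {r}.
After 0: {r}.
δ(r,2) = {p, s}.
Union: {p, s}.
After 2: {p, s}.
δ(p,2) = {q, s}; δ(s,2) = {p, q}.
Union: {p, q, s}.
After 2: {p, q, s}.

{p, q, s}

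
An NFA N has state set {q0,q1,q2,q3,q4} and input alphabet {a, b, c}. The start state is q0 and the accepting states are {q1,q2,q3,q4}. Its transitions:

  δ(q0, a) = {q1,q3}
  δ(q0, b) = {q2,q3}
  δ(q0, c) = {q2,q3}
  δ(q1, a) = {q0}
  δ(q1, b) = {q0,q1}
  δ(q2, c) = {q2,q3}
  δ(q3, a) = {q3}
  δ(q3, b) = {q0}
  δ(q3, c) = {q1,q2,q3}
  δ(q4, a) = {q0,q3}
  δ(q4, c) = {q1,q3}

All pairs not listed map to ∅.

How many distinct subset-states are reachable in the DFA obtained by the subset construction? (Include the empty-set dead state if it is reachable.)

Start state of the DFA: {q0}.
{q0} --a--> {q1,q3}  [new]
{q0} --b--> {q2,q3}  [new]
{q0} --c--> {q2,q3}  [seen]
{q1,q3} --a--> {q0,q3}  [new]
{q1,q3} --b--> {q0,q1}  [new]
{q1,q3} --c--> {q1,q2,q3}  [new]
{q2,q3} --a--> {q3}  [new]
{q2,q3} --b--> {q0}  [seen]
{q2,q3} --c--> {q1,q2,q3}  [seen]
{q0,q3} --a--> {q1,q3}  [seen]
{q0,q3} --b--> {q0,q2,q3}  [new]
{q0,q3} --c--> {q1,q2,q3}  [seen]
{q0,q1} --a--> {q0,q1,q3}  [new]
{q0,q1} --b--> {q0,q1,q2,q3}  [new]
{q0,q1} --c--> {q2,q3}  [seen]
{q1,q2,q3} --a--> {q0,q3}  [seen]
{q1,q2,q3} --b--> {q0,q1}  [seen]
{q1,q2,q3} --c--> {q1,q2,q3}  [seen]
{q3} --a--> {q3}  [seen]
{q3} --b--> {q0}  [seen]
{q3} --c--> {q1,q2,q3}  [seen]
{q0,q2,q3} --a--> {q1,q3}  [seen]
{q0,q2,q3} --b--> {q0,q2,q3}  [seen]
{q0,q2,q3} --c--> {q1,q2,q3}  [seen]
{q0,q1,q3} --a--> {q0,q1,q3}  [seen]
{q0,q1,q3} --b--> {q0,q1,q2,q3}  [seen]
{q0,q1,q3} --c--> {q1,q2,q3}  [seen]
{q0,q1,q2,q3} --a--> {q0,q1,q3}  [seen]
{q0,q1,q2,q3} --b--> {q0,q1,q2,q3}  [seen]
{q0,q1,q2,q3} --c--> {q1,q2,q3}  [seen]
Reachable DFA states: {q0}, {q1,q3}, {q2,q3}, {q0,q3}, {q0,q1}, {q1,q2,q3}, {q3}, {q0,q2,q3}, {q0,q1,q3}, {q0,q1,q2,q3}.

10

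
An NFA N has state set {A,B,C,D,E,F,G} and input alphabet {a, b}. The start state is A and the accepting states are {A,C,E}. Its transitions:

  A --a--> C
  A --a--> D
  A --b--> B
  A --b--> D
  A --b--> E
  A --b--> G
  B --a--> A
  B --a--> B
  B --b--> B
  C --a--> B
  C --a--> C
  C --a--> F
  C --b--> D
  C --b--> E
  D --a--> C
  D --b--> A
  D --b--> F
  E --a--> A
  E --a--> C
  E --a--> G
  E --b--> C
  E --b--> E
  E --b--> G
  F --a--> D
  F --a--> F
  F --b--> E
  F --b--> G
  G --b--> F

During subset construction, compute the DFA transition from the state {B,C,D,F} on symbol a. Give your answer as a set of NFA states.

{A,B,C,D,F}

δ(B,a) = {A,B}; δ(C,a) = {B,C,F}; δ(D,a) = {C}; δ(F,a) = {D,F}.
Union: {A,B,C,D,F}.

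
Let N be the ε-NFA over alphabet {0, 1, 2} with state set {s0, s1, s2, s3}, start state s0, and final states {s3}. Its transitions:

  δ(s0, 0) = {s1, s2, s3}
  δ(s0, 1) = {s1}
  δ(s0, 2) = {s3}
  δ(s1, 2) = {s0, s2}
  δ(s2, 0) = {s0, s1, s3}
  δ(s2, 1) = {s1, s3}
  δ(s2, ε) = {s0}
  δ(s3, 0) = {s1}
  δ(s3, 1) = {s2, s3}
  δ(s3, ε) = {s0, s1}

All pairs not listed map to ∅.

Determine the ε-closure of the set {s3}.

Begin with {s3}.
s3 →ε {s0, s1}; add s0, s1.
ε-closure = {s0, s1, s3}.

{s0, s1, s3}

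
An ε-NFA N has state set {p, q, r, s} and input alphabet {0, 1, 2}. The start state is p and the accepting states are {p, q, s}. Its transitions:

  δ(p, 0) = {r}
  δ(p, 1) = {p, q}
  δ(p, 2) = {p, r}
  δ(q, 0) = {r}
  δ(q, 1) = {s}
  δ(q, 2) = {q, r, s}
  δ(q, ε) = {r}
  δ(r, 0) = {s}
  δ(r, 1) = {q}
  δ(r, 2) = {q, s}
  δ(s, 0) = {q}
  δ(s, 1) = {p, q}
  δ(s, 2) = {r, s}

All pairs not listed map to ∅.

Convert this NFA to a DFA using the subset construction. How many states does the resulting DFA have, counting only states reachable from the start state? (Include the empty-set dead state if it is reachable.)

9

Start state of the DFA: {p} (ε-closure of the NFA start).
{p} --0--> {r}  [new]
{p} --1--> {p, q, r}  [new]
{p} --2--> {p, r}  [new]
{r} --0--> {s}  [new]
{r} --1--> {q, r}  [new]
{r} --2--> {q, r, s}  [new]
{p, q, r} --0--> {r, s}  [new]
{p, q, r} --1--> {p, q, r, s}  [new]
{p, q, r} --2--> {p, q, r, s}  [seen]
{p, r} --0--> {r, s}  [seen]
{p, r} --1--> {p, q, r}  [seen]
{p, r} --2--> {p, q, r, s}  [seen]
{s} --0--> {q, r}  [seen]
{s} --1--> {p, q, r}  [seen]
{s} --2--> {r, s}  [seen]
{q, r} --0--> {r, s}  [seen]
{q, r} --1--> {q, r, s}  [seen]
{q, r} --2--> {q, r, s}  [seen]
{q, r, s} --0--> {q, r, s}  [seen]
{q, r, s} --1--> {p, q, r, s}  [seen]
{q, r, s} --2--> {q, r, s}  [seen]
{r, s} --0--> {q, r, s}  [seen]
{r, s} --1--> {p, q, r}  [seen]
{r, s} --2--> {q, r, s}  [seen]
{p, q, r, s} --0--> {q, r, s}  [seen]
{p, q, r, s} --1--> {p, q, r, s}  [seen]
{p, q, r, s} --2--> {p, q, r, s}  [seen]
Reachable DFA states: {p}, {r}, {p, q, r}, {p, r}, {s}, {q, r}, {q, r, s}, {r, s}, {p, q, r, s}.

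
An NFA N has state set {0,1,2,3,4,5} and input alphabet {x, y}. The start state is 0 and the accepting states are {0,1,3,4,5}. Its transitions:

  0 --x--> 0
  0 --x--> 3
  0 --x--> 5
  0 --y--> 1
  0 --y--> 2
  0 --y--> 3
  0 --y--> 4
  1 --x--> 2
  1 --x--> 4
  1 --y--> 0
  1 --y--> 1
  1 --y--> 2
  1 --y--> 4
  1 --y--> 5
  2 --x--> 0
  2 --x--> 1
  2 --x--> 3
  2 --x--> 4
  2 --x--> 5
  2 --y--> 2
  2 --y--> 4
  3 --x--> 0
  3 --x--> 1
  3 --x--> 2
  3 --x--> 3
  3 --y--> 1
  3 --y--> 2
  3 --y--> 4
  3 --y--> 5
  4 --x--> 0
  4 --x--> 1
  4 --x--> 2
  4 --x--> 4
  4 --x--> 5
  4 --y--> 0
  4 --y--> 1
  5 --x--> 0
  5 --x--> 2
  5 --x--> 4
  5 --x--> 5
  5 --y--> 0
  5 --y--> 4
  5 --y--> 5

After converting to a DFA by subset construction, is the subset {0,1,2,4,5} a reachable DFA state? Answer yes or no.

yes

Start state of the DFA: {0}.
{0} --x--> {0,3,5}  [new]
{0} --y--> {1,2,3,4}  [new]
{0,3,5} --x--> {0,1,2,3,4,5}  [new]
{0,3,5} --y--> {0,1,2,3,4,5}  [seen]
{1,2,3,4} --x--> {0,1,2,3,4,5}  [seen]
{1,2,3,4} --y--> {0,1,2,4,5}  [new]
{0,1,2,3,4,5} --x--> {0,1,2,3,4,5}  [seen]
{0,1,2,3,4,5} --y--> {0,1,2,3,4,5}  [seen]
{0,1,2,4,5} --x--> {0,1,2,3,4,5}  [seen]
{0,1,2,4,5} --y--> {0,1,2,3,4,5}  [seen]
Reachable DFA states: {0}, {0,3,5}, {1,2,3,4}, {0,1,2,3,4,5}, {0,1,2,4,5}.
{0,1,2,4,5} is among them.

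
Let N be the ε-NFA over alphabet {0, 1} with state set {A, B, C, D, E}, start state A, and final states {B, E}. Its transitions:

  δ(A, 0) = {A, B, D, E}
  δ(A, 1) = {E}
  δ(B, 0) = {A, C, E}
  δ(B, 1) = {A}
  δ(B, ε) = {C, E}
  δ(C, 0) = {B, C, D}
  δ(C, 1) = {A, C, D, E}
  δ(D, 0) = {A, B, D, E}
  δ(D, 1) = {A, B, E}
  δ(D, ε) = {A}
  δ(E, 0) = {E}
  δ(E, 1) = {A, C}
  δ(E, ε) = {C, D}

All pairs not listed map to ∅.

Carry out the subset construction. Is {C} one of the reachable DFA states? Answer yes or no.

Start state of the DFA: {A} (ε-closure of the NFA start).
{A} --0--> {A, B, C, D, E}  [new]
{A} --1--> {A, C, D, E}  [new]
{A, B, C, D, E} --0--> {A, B, C, D, E}  [seen]
{A, B, C, D, E} --1--> {A, B, C, D, E}  [seen]
{A, C, D, E} --0--> {A, B, C, D, E}  [seen]
{A, C, D, E} --1--> {A, B, C, D, E}  [seen]
Reachable DFA states: {A}, {A, B, C, D, E}, {A, C, D, E}.
{C} is not among them.

no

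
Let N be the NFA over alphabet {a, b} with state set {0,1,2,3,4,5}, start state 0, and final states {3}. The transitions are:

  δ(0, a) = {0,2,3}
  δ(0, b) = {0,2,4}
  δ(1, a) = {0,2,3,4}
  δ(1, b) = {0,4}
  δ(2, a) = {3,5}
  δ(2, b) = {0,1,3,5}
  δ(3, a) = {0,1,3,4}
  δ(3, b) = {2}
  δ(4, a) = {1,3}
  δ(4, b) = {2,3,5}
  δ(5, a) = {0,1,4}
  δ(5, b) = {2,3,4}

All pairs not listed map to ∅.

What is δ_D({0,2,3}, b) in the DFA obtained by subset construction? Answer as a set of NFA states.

δ(0,b) = {0,2,4}; δ(2,b) = {0,1,3,5}; δ(3,b) = {2}.
Union: {0,1,2,3,4,5}.

{0,1,2,3,4,5}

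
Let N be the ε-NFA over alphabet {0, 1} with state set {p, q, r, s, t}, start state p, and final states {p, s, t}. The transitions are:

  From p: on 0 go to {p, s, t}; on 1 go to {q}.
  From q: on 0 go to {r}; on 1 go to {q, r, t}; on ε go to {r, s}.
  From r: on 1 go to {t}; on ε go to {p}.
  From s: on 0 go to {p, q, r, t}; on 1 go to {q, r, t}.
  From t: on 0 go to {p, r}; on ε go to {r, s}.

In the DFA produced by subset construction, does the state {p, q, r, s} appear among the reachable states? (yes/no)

Start state of the DFA: {p} (ε-closure of the NFA start).
{p} --0--> {p, r, s, t}  [new]
{p} --1--> {p, q, r, s}  [new]
{p, r, s, t} --0--> {p, q, r, s, t}  [new]
{p, r, s, t} --1--> {p, q, r, s, t}  [seen]
{p, q, r, s} --0--> {p, q, r, s, t}  [seen]
{p, q, r, s} --1--> {p, q, r, s, t}  [seen]
{p, q, r, s, t} --0--> {p, q, r, s, t}  [seen]
{p, q, r, s, t} --1--> {p, q, r, s, t}  [seen]
Reachable DFA states: {p}, {p, r, s, t}, {p, q, r, s}, {p, q, r, s, t}.
{p, q, r, s} is among them.

yes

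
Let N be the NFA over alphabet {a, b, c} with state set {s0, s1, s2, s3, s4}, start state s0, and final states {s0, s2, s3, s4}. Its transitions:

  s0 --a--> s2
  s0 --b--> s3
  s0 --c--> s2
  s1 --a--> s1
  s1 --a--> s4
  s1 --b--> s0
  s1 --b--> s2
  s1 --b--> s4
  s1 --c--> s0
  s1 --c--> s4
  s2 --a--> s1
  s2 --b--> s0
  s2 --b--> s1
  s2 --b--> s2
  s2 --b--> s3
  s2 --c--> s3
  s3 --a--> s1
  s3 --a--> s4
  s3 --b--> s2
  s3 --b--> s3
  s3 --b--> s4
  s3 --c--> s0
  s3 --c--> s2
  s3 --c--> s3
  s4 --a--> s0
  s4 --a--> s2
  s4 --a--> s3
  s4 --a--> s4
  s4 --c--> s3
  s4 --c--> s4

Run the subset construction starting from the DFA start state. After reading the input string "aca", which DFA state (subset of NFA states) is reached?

{s1, s4}

Start: {s0}.
δ(s0,a) = {s2}.
Union: {s2}.
After a: {s2}.
δ(s2,c) = {s3}.
Union: {s3}.
After c: {s3}.
δ(s3,a) = {s1, s4}.
Union: {s1, s4}.
After a: {s1, s4}.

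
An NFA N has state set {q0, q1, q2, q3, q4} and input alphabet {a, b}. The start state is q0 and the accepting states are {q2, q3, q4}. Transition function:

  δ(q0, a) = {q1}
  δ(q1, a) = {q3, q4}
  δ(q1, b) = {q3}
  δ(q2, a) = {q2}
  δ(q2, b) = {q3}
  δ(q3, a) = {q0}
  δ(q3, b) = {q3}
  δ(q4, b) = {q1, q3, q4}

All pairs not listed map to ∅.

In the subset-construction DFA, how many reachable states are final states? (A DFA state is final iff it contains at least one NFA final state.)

Start state of the DFA: {q0}.
{q0} --a--> {q1}  [new]
{q0} --b--> ∅  [new]
{q1} --a--> {q3, q4}  [new]
{q1} --b--> {q3}  [new]
∅ --a--> ∅  [seen]
∅ --b--> ∅  [seen]
{q3, q4} --a--> {q0}  [seen]
{q3, q4} --b--> {q1, q3, q4}  [new]
{q3} --a--> {q0}  [seen]
{q3} --b--> {q3}  [seen]
{q1, q3, q4} --a--> {q0, q3, q4}  [new]
{q1, q3, q4} --b--> {q1, q3, q4}  [seen]
{q0, q3, q4} --a--> {q0, q1}  [new]
{q0, q3, q4} --b--> {q1, q3, q4}  [seen]
{q0, q1} --a--> {q1, q3, q4}  [seen]
{q0, q1} --b--> {q3}  [seen]
Reachable DFA states: {q0}, {q1}, ∅, {q3, q4}, {q3}, {q1, q3, q4}, {q0, q3, q4}, {q0, q1}.
Accepting DFA states (contain an NFA accepting state): {q3, q4}, {q3}, {q1, q3, q4}, {q0, q3, q4}.

4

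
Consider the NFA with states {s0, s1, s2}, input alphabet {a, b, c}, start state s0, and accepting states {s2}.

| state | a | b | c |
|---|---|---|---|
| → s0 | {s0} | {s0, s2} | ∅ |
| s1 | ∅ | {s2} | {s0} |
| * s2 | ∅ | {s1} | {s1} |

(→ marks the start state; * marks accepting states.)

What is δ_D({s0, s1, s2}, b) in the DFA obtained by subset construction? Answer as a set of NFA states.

{s0, s1, s2}

δ(s0,b) = {s0, s2}; δ(s1,b) = {s2}; δ(s2,b) = {s1}.
Union: {s0, s1, s2}.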